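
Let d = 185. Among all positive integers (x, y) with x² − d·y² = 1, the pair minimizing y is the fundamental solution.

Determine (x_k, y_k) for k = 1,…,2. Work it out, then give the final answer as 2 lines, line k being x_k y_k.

9249 680
171088001 12578640

[13; 1,1,1,1,26] for √185; ℓ=5 ⇒ convergent index 9
step 0: (13, 1)  from 13·(1,0) + (0,1)
step 1: (14, 1)  from 1·(13,1) + (1,0)
…
step 8: (5563, 409)  from 1·(3686,271) + (1877,138)
step 9: (9249, 680)  from 1·(5563,409) + (3686,271)
→ (9249, 680).  Check: 9249²=85544001, 185·680²=85544000, difference 1.
k=2:  x_2 = 9249·9249+185·680·680 = 171088001,  y_2 = 9249·680+680·9249 = 12578640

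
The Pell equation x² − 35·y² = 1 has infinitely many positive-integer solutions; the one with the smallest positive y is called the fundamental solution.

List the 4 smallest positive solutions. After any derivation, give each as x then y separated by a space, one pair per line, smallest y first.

√35 → a₀=5, period (1,10); ℓ=2 even so k=1
a_0=5:  p_0=5·1+0=5,  q_0=5·0+1=1
a_1=1:  p_1=1·5+1=6,  q_1=1·1+0=1
(x₁, y₁) = (6, 1);  6² − 35·1² = 1 ✓
(x_2, y_2) = (6·6 + 35·1·1, 6·1 + 1·6) = (71, 12)
(x_3, y_3) = (6·71 + 35·1·12, 6·12 + 1·71) = (846, 143)
(x_4, y_4) = (6·846 + 35·1·143, 6·143 + 1·846) = (10081, 1704)

6 1
71 12
846 143
10081 1704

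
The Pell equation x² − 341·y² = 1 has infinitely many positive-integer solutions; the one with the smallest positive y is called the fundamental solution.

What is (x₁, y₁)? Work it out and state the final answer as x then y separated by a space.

√341 = [18; 2,6,1,8,2,…,6,2,36, …], period ℓ=14 (even) → k=13
step 0: (18, 1)  from 18·(1,0) + (0,1)
…
step 3: (277, 15)  from 1·(240,13) + (37,2)
…
step 7: (20479, 1109)  from 2·(7645,414) + (5189,281)
…
step 12: (4953942, 268271)  from 6·(718667,38918) + (641940,34763)
step 13: (10626551, 575460)  from 2·(4953942,268271) + (718667,38918)
(x₁, y₁) = (10626551, 575460);  10626551² − 341·575460² = 1 ✓

10626551 575460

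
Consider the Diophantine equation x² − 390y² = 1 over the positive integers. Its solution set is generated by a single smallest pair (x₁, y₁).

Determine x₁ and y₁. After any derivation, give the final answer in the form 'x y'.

d=390: √d = [19; 1,2,1,38] (ℓ=4, even), read p_3/q_3
k=0  a_k=19  p_k/q_k = 19/1
k=1  a_k=1  p_k/q_k = 20/1
k=2  a_k=2  p_k/q_k = 59/3
k=3  a_k=1  p_k/q_k = 79/4
→ (79, 4).  Check: 79²=6241, 390·4²=6240, difference 1.

79 4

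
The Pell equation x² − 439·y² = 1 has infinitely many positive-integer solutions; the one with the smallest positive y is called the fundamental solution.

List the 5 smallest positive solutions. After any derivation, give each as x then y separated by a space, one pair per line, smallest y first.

440 21
387199 18480
340734680 16262379
299846131201 14310875040
263864254722200 12593553772821

√439 = [20; 1,19,1,40, …], period ℓ=4 (even) → k=3
step 0: (20, 1)  from 20·(1,0) + (0,1)
…
step 2: (419, 20)  from 19·(21,1) + (20,1)
step 3: (440, 21)  from 1·(419,20) + (21,1)
(x₁, y₁) = (440, 21);  440² − 439·21² = 1 ✓
n=2: (440,21)∘(440,21) = (440·440+439·21·21, 440·21+21·440) = (387199,18480)
n=3: (387199,18480)∘(440,21) = (440·387199+439·21·18480, 440·18480+21·387199) = (340734680,16262379)
n=4: (340734680,16262379)∘(440,21) = (440·340734680+439·21·16262379, 440·16262379+21·340734680) = (299846131201,14310875040)
n=5: (299846131201,14310875040)∘(440,21) = (440·299846131201+439·21·14310875040, 440·14310875040+21·299846131201) = (263864254722200,12593553772821)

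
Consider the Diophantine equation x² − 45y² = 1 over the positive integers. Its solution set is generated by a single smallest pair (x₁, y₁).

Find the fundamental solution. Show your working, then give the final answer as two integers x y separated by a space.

161 24

√45 = [6; 1,2,2,2,1,12, …], period ℓ=6 (even) → k=5
step 0: (6, 1)  from 6·(1,0) + (0,1)
step 1: (7, 1)  from 1·(6,1) + (1,0)
step 2: (20, 3)  from 2·(7,1) + (6,1)
step 3: (47, 7)  from 2·(20,3) + (7,1)
step 4: (114, 17)  from 2·(47,7) + (20,3)
step 5: (161, 24)  from 1·(114,17) + (47,7)
→ (161, 24).  Check: 161²=25921, 45·24²=25920, difference 1.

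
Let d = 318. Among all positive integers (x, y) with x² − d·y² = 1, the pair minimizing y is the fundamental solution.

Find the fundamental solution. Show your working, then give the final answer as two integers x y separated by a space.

107 6

√318 → a₀=17, period (1,4,1,34); ℓ=4 even so k=3
step 0: (17, 1)  from 17·(1,0) + (0,1)
step 1: (18, 1)  from 1·(17,1) + (1,0)
step 2: (89, 5)  from 4·(18,1) + (17,1)
step 3: (107, 6)  from 1·(89,5) + (18,1)
fundamental: x₁=107, y₁=6  (since 11449 − 318·36 = 1)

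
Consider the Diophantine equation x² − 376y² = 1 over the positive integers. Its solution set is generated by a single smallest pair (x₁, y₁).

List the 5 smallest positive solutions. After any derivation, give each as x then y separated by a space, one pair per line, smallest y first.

2143295 110532
9187426914049 473805365880
39382732335491159615 2031009343327438668
168817626601983862467148801 8706104341013491514496240
723651950015758622280719887718975 37319499807142991581781109982932

√376 → a₀=19, period (2,1,1,3,1,…,1,2,38); ℓ=16 even so k=15
a_0=19:  p_0=19·1+0=19,  q_0=19·0+1=1
…
a_2=1:  p_2=1·39+19=58,  q_2=1·2+1=3
…
a_5=1:  p_5=1·349+97=446,  q_5=1·18+5=23
…
a_10=2:  p_10=2·28834+12953=70621,  q_10=2·1487+668=3642
…
a_14=1:  p_14=1·468441+368986=837427,  q_14=1·24158+19029=43187
a_15=2:  p_15=2·837427+468441=2143295,  q_15=2·43187+24158=110532
fundamental: x₁=2143295, y₁=110532  (since 4593713457025 − 376·12217323024 = 1)
n=2: (2143295,110532)∘(2143295,110532) = (2143295·2143295+376·110532·110532, 2143295·110532+110532·2143295) = (9187426914049,473805365880)
n=3: (9187426914049,473805365880)∘(2143295,110532) = (2143295·9187426914049+376·110532·473805365880, 2143295·473805365880+110532·9187426914049) = (39382732335491159615,2031009343327438668)
n=4: (39382732335491159615,2031009343327438668)∘(2143295,110532) = (2143295·39382732335491159615+376·110532·2031009343327438668, 2143295·2031009343327438668+110532·39382732335491159615) = (168817626601983862467148801,8706104341013491514496240)
n=5: (168817626601983862467148801,8706104341013491514496240)∘(2143295,110532) = (2143295·168817626601983862467148801+376·110532·8706104341013491514496240, 2143295·8706104341013491514496240+110532·168817626601983862467148801) = (723651950015758622280719887718975,37319499807142991581781109982932)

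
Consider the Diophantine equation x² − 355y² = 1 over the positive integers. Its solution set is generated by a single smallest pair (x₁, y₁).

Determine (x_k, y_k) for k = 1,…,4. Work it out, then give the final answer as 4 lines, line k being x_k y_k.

d=355: √d = [18; 1,5,3,3,1,6,1,3,3,5,1,36] (ℓ=12, even), read p_11/q_11
i=0: a=18 ⇒ p=18, q=1
i=1: a=1 ⇒ p=19, q=1
…
i=4: a=3 ⇒ p=1187, q=63
i=5: a=1 ⇒ p=1545, q=82
…
i=8: a=3 ⇒ p=46463, q=2466
…
i=10: a=5 ⇒ p=803418, q=42641
i=11: a=1 ⇒ p=954809, q=50676
(x₁, y₁) = (954809, 50676);  954809² − 355·50676² = 1 ✓
k=2:  x_2 = 954809·954809+355·50676·50676 = 1823320452961,  y_2 = 954809·50676+50676·954809 = 96771801768
k=3:  x_3 = 954809·1823320452961+355·50676·96771801768 = 3481845556741524089,  y_3 = 954809·96771801768+50676·1823320452961 = 184797174548553948
k=4:  x_4 = 954809·3481845556741524089+355·50676·184797174548553948 = 6648994948371812427335041,  y_4 = 954809·184797174548553948+50676·3481845556741524089 = 352892010866963721270096

954809 50676
1823320452961 96771801768
3481845556741524089 184797174548553948
6648994948371812427335041 352892010866963721270096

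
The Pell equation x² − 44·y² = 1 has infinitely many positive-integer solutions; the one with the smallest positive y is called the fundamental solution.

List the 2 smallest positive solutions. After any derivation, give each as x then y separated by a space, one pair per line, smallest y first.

199 30
79201 11940

√44 → a₀=6, period (1,1,1,2,1,1,1,12); ℓ=8 even so k=7
step 0: (6, 1)  from 6·(1,0) + (0,1)
step 1: (7, 1)  from 1·(6,1) + (1,0)
…
step 3: (20, 3)  from 1·(13,2) + (7,1)
…
step 6: (126, 19)  from 1·(73,11) + (53,8)
step 7: (199, 30)  from 1·(126,19) + (73,11)
fundamental: x₁=199, y₁=30  (since 39601 − 44·900 = 1)
k=2:  x_2 = 199·199+44·30·30 = 79201,  y_2 = 199·30+30·199 = 11940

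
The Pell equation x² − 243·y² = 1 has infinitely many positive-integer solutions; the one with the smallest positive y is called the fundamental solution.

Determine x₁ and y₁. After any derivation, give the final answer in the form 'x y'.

70226 4505

√243 → a₀=15, period (1,1,2,3,15,3,2,1,1,30); ℓ=10 even so k=9
k=0  a_k=15  p_k/q_k = 15/1
…
k=2  a_k=1  p_k/q_k = 31/2
k=3  a_k=2  p_k/q_k = 78/5
k=4  a_k=3  p_k/q_k = 265/17
k=5  a_k=15  p_k/q_k = 4053/260
k=6  a_k=3  p_k/q_k = 12424/797
k=7  a_k=2  p_k/q_k = 28901/1854
k=8  a_k=1  p_k/q_k = 41325/2651
k=9  a_k=1  p_k/q_k = 70226/4505
fundamental: x₁=70226, y₁=4505  (since 4931691076 − 243·20295025 = 1)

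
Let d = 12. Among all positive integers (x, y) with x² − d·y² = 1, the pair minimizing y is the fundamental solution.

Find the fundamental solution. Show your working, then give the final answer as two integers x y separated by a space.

√12 → a₀=3, period (2,6); ℓ=2 even so k=1
a_0=3:  p_0=3·1+0=3,  q_0=3·0+1=1
a_1=2:  p_1=2·3+1=7,  q_1=2·1+0=2
→ (7, 2).  Check: 7²=49, 12·2²=48, difference 1.

7 2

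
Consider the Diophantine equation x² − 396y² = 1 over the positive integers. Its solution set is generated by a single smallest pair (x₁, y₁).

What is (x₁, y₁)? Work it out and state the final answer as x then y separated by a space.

d=396: √d = [19; 1,8,1,38] (ℓ=4, even), read p_3/q_3
k=0  a_k=19  p_k/q_k = 19/1
k=1  a_k=1  p_k/q_k = 20/1
k=2  a_k=8  p_k/q_k = 179/9
k=3  a_k=1  p_k/q_k = 199/10
→ (199, 10).  Check: 199²=39601, 396·10²=39600, difference 1.

199 10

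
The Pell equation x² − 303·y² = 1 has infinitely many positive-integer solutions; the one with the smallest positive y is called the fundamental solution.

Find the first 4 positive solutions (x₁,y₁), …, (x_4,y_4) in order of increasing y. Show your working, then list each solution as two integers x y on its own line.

2524 145
12741151 731960
64317327724 3694933935
324673857609601 18652025771920

√303 = [17; 2,2,5,2,2,34, …], period ℓ=6 (even) → k=5
k=0  a_k=17  p_k/q_k = 17/1
…
k=4  a_k=2  p_k/q_k = 1027/59
k=5  a_k=2  p_k/q_k = 2524/145
fundamental: x₁=2524, y₁=145  (since 6370576 − 303·21025 = 1)
(x_2, y_2) = (2524·2524 + 303·145·145, 2524·145 + 145·2524) = (12741151, 731960)
(x_3, y_3) = (2524·12741151 + 303·145·731960, 2524·731960 + 145·12741151) = (64317327724, 3694933935)
(x_4, y_4) = (2524·64317327724 + 303·145·3694933935, 2524·3694933935 + 145·64317327724) = (324673857609601, 18652025771920)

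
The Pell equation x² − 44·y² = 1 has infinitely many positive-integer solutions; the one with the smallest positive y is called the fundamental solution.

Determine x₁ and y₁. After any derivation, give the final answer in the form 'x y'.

[6; 1,1,1,2,1,1,1,12] for √44; ℓ=8 ⇒ convergent index 7
i=0: a=6 ⇒ p=6, q=1
…
i=2: a=1 ⇒ p=13, q=2
i=3: a=1 ⇒ p=20, q=3
i=4: a=2 ⇒ p=53, q=8
i=5: a=1 ⇒ p=73, q=11
i=6: a=1 ⇒ p=126, q=19
i=7: a=1 ⇒ p=199, q=30
(x₁, y₁) = (199, 30);  199² − 44·30² = 1 ✓

199 30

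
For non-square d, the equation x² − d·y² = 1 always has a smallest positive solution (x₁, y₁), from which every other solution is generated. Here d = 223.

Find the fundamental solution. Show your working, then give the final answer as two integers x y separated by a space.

224 15

[14; 1,13,1,28] for √223; ℓ=4 ⇒ convergent index 3
i=0: a=14 ⇒ p=14, q=1
…
i=2: a=13 ⇒ p=209, q=14
i=3: a=1 ⇒ p=224, q=15
(x₁, y₁) = (224, 15);  224² − 223·15² = 1 ✓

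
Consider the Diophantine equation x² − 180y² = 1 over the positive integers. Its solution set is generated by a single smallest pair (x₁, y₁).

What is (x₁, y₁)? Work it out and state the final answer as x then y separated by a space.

[13; 2,2,2,26] for √180; ℓ=4 ⇒ convergent index 3
step 0: (13, 1)  from 13·(1,0) + (0,1)
…
step 2: (67, 5)  from 2·(27,2) + (13,1)
step 3: (161, 12)  from 2·(67,5) + (27,2)
(x₁, y₁) = (161, 12);  161² − 180·12² = 1 ✓

161 12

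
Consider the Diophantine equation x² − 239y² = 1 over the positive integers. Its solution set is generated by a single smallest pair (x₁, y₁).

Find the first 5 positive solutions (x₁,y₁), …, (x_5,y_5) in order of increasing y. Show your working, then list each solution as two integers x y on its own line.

6195120 400729
76759023628799 4965128484960
951062724926484326640 61519133559490389671
11783895416893046404284364801 762236829394135240588726080
146005292350203948217495381647615600 9444297253032328704218497935069529

[15; 2,5,1,2,4,15,4,2,1,5,2,30] for √239; ℓ=12 ⇒ convergent index 11
a_0=15:  p_0=15·1+0=15,  q_0=15·0+1=1
…
a_5=4:  p_5=4·572+201=2489,  q_5=4·37+13=161
…
a_10=5:  p_10=5·500258+346141=2847431,  q_10=5·32359+22390=184185
a_11=2:  p_11=2·2847431+500258=6195120,  q_11=2·184185+32359=400729
fundamental: x₁=6195120, y₁=400729  (since 38379511814400 − 239·160583731441 = 1)
(6195120+400729√239)^2 = 76759023628799 + 4965128484960√239
(6195120+400729√239)^3 = 951062724926484326640 + 61519133559490389671√239
(6195120+400729√239)^4 = 11783895416893046404284364801 + 762236829394135240588726080√239
(6195120+400729√239)^5 = 146005292350203948217495381647615600 + 9444297253032328704218497935069529√239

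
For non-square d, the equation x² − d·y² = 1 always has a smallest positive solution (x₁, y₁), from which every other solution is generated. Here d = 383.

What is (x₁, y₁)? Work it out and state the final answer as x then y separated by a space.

18768 959

[19; 1,1,3,19,3,1,1,38] for √383; ℓ=8 ⇒ convergent index 7
step 0: (19, 1)  from 19·(1,0) + (0,1)
step 1: (20, 1)  from 1·(19,1) + (1,0)
step 2: (39, 2)  from 1·(20,1) + (19,1)
…
step 4: (2642, 135)  from 19·(137,7) + (39,2)
…
step 6: (10705, 547)  from 1·(8063,412) + (2642,135)
step 7: (18768, 959)  from 1·(10705,547) + (8063,412)
(x₁, y₁) = (18768, 959);  18768² − 383·959² = 1 ✓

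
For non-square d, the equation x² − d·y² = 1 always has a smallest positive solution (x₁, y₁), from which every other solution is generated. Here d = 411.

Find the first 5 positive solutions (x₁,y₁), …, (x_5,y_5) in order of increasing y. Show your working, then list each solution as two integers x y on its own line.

√411 = [20; 3,1,1,1,19,1,1,1,3,40, …], period ℓ=10 (even) → k=9
step 0: (20, 1)  from 20·(1,0) + (0,1)
step 1: (61, 3)  from 3·(20,1) + (1,0)
step 2: (81, 4)  from 1·(61,3) + (20,1)
step 3: (142, 7)  from 1·(81,4) + (61,3)
…
step 5: (4379, 216)  from 19·(223,11) + (142,7)
…
step 8: (13583, 670)  from 1·(8981,443) + (4602,227)
step 9: (49730, 2453)  from 3·(13583,670) + (8981,443)
fundamental: x₁=49730, y₁=2453  (since 2473072900 − 411·6017209 = 1)
k=2:  x_2 = 49730·49730+411·2453·2453 = 4946145799,  y_2 = 49730·2453+2453·49730 = 243975380
k=3:  x_3 = 49730·4946145799+411·2453·243975380 = 491943661118810,  y_3 = 49730·243975380+2453·4946145799 = 24265791292347
k=4:  x_4 = 49730·491943661118810+411·2453·24265791292347 = 48928716529930696801,  y_4 = 49730·24265791292347+2453·491943661118810 = 2413475601692857240
k=5:  x_5 = 49730·48928716529930696801+411·2453·2413475601692857240 = 4866450145574963442708650,  y_5 = 49730·2413475601692857240+2453·48928716529930696801 = 240044283320105789798053

49730 2453
4946145799 243975380
491943661118810 24265791292347
48928716529930696801 2413475601692857240
4866450145574963442708650 240044283320105789798053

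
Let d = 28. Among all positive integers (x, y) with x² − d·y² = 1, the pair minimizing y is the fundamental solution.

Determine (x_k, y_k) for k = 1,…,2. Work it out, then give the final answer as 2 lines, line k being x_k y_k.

d=28: √d = [5; 3,2,3,10] (ℓ=4, even), read p_3/q_3
step 0: (5, 1)  from 5·(1,0) + (0,1)
…
step 2: (37, 7)  from 2·(16,3) + (5,1)
step 3: (127, 24)  from 3·(37,7) + (16,3)
(x₁, y₁) = (127, 24);  127² − 28·24² = 1 ✓
n=2: (127,24)∘(127,24) = (127·127+28·24·24, 127·24+24·127) = (32257,6096)

127 24
32257 6096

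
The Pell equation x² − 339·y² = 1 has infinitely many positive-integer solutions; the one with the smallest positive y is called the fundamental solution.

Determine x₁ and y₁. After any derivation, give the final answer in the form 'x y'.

97970 5321

√339 → a₀=18, period (2,2,2,1,17,1,2,2,2,36); ℓ=10 even so k=9
a_0=18:  p_0=18·1+0=18,  q_0=18·0+1=1
…
a_2=2:  p_2=2·37+18=92,  q_2=2·2+1=5
…
a_4=1:  p_4=1·221+92=313,  q_4=1·12+5=17
…
a_7=2:  p_7=2·5855+5542=17252,  q_7=2·318+301=937
a_8=2:  p_8=2·17252+5855=40359,  q_8=2·937+318=2192
a_9=2:  p_9=2·40359+17252=97970,  q_9=2·2192+937=5321
fundamental: x₁=97970, y₁=5321  (since 9598120900 − 339·28313041 = 1)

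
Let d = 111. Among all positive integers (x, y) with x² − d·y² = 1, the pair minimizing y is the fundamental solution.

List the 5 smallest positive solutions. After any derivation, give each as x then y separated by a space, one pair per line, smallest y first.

295 28
174049 16520
102688615 9746772
60586108801 5750578960
35745701503975 3392831839628

√111 → a₀=10, period (1,1,6,1,1,20); ℓ=6 even so k=5
step 0: (10, 1)  from 10·(1,0) + (0,1)
…
step 3: (137, 13)  from 6·(21,2) + (11,1)
step 4: (158, 15)  from 1·(137,13) + (21,2)
step 5: (295, 28)  from 1·(158,15) + (137,13)
fundamental: x₁=295, y₁=28  (since 87025 − 111·784 = 1)
(x_2, y_2) = (295·295 + 111·28·28, 295·28 + 28·295) = (174049, 16520)
(x_3, y_3) = (295·174049 + 111·28·16520, 295·16520 + 28·174049) = (102688615, 9746772)
(x_4, y_4) = (295·102688615 + 111·28·9746772, 295·9746772 + 28·102688615) = (60586108801, 5750578960)
(x_5, y_5) = (295·60586108801 + 111·28·5750578960, 295·5750578960 + 28·60586108801) = (35745701503975, 3392831839628)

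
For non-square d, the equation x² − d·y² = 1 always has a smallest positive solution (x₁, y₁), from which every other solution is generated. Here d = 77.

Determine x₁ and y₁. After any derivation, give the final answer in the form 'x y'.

351 40

√77 = [8; 1,3,2,3,1,16, …], period ℓ=6 (even) → k=5
k=0  a_k=8  p_k/q_k = 8/1
k=1  a_k=1  p_k/q_k = 9/1
…
k=4  a_k=3  p_k/q_k = 272/31
k=5  a_k=1  p_k/q_k = 351/40
→ (351, 40).  Check: 351²=123201, 77·40²=123200, difference 1.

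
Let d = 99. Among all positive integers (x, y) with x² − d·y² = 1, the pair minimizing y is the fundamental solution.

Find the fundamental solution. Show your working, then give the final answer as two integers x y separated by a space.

10 1

√99 = [9; 1,18, …], period ℓ=2 (even) → k=1
step 0: (9, 1)  from 9·(1,0) + (0,1)
step 1: (10, 1)  from 1·(9,1) + (1,0)
fundamental: x₁=10, y₁=1  (since 100 − 99·1 = 1)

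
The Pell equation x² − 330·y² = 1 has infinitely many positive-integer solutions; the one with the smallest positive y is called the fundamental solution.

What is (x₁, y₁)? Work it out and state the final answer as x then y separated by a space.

d=330: √d = [18; 6,36] (ℓ=2, even), read p_1/q_1
a_0=18:  p_0=18·1+0=18,  q_0=18·0+1=1
a_1=6:  p_1=6·18+1=109,  q_1=6·1+0=6
(x₁, y₁) = (109, 6);  109² − 330·6² = 1 ✓

109 6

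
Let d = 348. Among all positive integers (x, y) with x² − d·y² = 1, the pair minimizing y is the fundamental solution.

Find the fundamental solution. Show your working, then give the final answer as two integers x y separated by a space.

1567 84

d=348: √d = [18; 1,1,1,8,1,1,1,36] (ℓ=8, even), read p_7/q_7
i=0: a=18 ⇒ p=18, q=1
…
i=2: a=1 ⇒ p=37, q=2
…
i=4: a=8 ⇒ p=485, q=26
…
i=6: a=1 ⇒ p=1026, q=55
i=7: a=1 ⇒ p=1567, q=84
→ (1567, 84).  Check: 1567²=2455489, 348·84²=2455488, difference 1.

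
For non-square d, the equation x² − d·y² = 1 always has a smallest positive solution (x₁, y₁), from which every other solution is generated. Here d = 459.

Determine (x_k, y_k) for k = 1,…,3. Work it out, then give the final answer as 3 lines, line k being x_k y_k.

d=459: √d = [21; 2,2,1,4,21,4,1,2,2,42] (ℓ=10, even), read p_9/q_9
step 0: (21, 1)  from 21·(1,0) + (0,1)
step 1: (43, 2)  from 2·(21,1) + (1,0)
…
step 3: (150, 7)  from 1·(107,5) + (43,2)
step 4: (707, 33)  from 4·(150,7) + (107,5)
step 5: (14997, 700)  from 21·(707,33) + (150,7)
step 6: (60695, 2833)  from 4·(14997,700) + (707,33)
step 7: (75692, 3533)  from 1·(60695,2833) + (14997,700)
step 8: (212079, 9899)  from 2·(75692,3533) + (60695,2833)
step 9: (499850, 23331)  from 2·(212079,9899) + (75692,3533)
(x₁, y₁) = (499850, 23331);  499850² − 459·23331² = 1 ✓
(499850+23331√459)^2 = 499700044999 + 23324000700√459
(499850+23331√459)^3 = 499550134985000450 + 23317003499766669√459

499850 23331
499700044999 23324000700
499550134985000450 23317003499766669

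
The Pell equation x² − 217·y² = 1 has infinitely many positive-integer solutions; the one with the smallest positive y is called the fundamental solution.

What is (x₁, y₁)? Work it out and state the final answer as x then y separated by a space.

√217 = [14; 1,2,1,2,1,…,2,1,28, …], period ℓ=16 (even) → k=15
k=0  a_k=14  p_k/q_k = 14/1
k=1  a_k=1  p_k/q_k = 15/1
k=2  a_k=2  p_k/q_k = 44/3
…
k=4  a_k=2  p_k/q_k = 162/11
k=5  a_k=1  p_k/q_k = 221/15
…
k=9  a_k=9  p_k/q_k = 139163/9447
…
k=11  a_k=1  p_k/q_k = 293381/19916
k=12  a_k=2  p_k/q_k = 740980/50301
k=13  a_k=1  p_k/q_k = 1034361/70217
k=14  a_k=2  p_k/q_k = 2809702/190735
k=15  a_k=1  p_k/q_k = 3844063/260952
(x₁, y₁) = (3844063, 260952);  3844063² − 217·260952² = 1 ✓

3844063 260952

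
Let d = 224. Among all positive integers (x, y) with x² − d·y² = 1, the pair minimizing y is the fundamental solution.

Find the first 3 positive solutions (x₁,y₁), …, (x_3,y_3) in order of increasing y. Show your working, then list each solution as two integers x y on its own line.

d=224: √d = [14; 1,28] (ℓ=2, even), read p_1/q_1
step 0: (14, 1)  from 14·(1,0) + (0,1)
step 1: (15, 1)  from 1·(14,1) + (1,0)
→ (15, 1).  Check: 15²=225, 224·1²=224, difference 1.
(15+1√224)^2 = 449 + 30√224
(15+1√224)^3 = 13455 + 899√224

15 1
449 30
13455 899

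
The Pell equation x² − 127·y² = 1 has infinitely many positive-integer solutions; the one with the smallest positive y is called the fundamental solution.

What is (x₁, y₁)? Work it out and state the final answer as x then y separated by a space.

4730624 419775

√127 → a₀=11, period (3,1,2,2,7,11,7,2,2,1,3,22); ℓ=12 even so k=11
k=0  a_k=11  p_k/q_k = 11/1
…
k=4  a_k=2  p_k/q_k = 293/26
…
k=8  a_k=2  p_k/q_k = 367620/32621
k=9  a_k=2  p_k/q_k = 906941/80478
k=10  a_k=1  p_k/q_k = 1274561/113099
k=11  a_k=3  p_k/q_k = 4730624/419775
fundamental: x₁=4730624, y₁=419775  (since 22378803429376 − 127·176211050625 = 1)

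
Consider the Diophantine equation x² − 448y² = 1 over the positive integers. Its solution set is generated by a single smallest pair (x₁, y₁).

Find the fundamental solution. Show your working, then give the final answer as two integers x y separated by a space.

127 6

√448 = [21; 6,42, …], period ℓ=2 (even) → k=1
i=0: a=21 ⇒ p=21, q=1
i=1: a=6 ⇒ p=127, q=6
fundamental: x₁=127, y₁=6  (since 16129 − 448·36 = 1)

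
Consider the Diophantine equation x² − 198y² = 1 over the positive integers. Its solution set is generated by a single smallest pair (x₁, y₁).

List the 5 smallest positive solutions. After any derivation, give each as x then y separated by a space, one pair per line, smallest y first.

197 14
77617 5516
30580901 2173290
12048797377 856270744
4747195585637 337368499846

[14; 14,28] for √198; ℓ=2 ⇒ convergent index 1
a_0=14:  p_0=14·1+0=14,  q_0=14·0+1=1
a_1=14:  p_1=14·14+1=197,  q_1=14·1+0=14
→ (197, 14).  Check: 197²=38809, 198·14²=38808, difference 1.
(x_2, y_2) = (197·197 + 198·14·14, 197·14 + 14·197) = (77617, 5516)
(x_3, y_3) = (197·77617 + 198·14·5516, 197·5516 + 14·77617) = (30580901, 2173290)
(x_4, y_4) = (197·30580901 + 198·14·2173290, 197·2173290 + 14·30580901) = (12048797377, 856270744)
(x_5, y_5) = (197·12048797377 + 198·14·856270744, 197·856270744 + 14·12048797377) = (4747195585637, 337368499846)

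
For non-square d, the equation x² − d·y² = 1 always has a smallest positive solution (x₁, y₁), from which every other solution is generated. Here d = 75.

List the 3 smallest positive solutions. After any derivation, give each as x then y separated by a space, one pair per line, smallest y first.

26 3
1351 156
70226 8109

[8; 1,1,1,16] for √75; ℓ=4 ⇒ convergent index 3
i=0: a=8 ⇒ p=8, q=1
…
i=2: a=1 ⇒ p=17, q=2
i=3: a=1 ⇒ p=26, q=3
→ (26, 3).  Check: 26²=676, 75·3²=675, difference 1.
(x_2, y_2) = (26·26 + 75·3·3, 26·3 + 3·26) = (1351, 156)
(x_3, y_3) = (26·1351 + 75·3·156, 26·156 + 3·1351) = (70226, 8109)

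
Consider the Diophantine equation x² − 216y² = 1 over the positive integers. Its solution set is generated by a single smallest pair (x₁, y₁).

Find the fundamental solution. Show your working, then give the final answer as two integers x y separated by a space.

d=216: √d = [14; 1,2,3,2,1,28] (ℓ=6, even), read p_5/q_5
a_0=14:  p_0=14·1+0=14,  q_0=14·0+1=1
…
a_3=3:  p_3=3·44+15=147,  q_3=3·3+1=10
a_4=2:  p_4=2·147+44=338,  q_4=2·10+3=23
a_5=1:  p_5=1·338+147=485,  q_5=1·23+10=33
(x₁, y₁) = (485, 33);  485² − 216·33² = 1 ✓

485 33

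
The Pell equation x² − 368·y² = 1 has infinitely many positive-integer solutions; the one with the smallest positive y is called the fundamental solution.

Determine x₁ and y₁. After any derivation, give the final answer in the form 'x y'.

1151 60

√368 = [19; 5,2,5,38, …], period ℓ=4 (even) → k=3
i=0: a=19 ⇒ p=19, q=1
…
i=2: a=2 ⇒ p=211, q=11
i=3: a=5 ⇒ p=1151, q=60
fundamental: x₁=1151, y₁=60  (since 1324801 − 368·3600 = 1)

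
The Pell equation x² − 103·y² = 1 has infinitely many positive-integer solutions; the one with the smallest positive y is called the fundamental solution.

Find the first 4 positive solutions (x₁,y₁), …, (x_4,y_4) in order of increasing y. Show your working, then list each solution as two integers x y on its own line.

√103 → a₀=10, period (6,1,2,1,1,9,1,1,2,1,6,20); ℓ=12 even so k=11
k=0  a_k=10  p_k/q_k = 10/1
…
k=6  a_k=9  p_k/q_k = 4567/450
…
k=10  a_k=1  p_k/q_k = 33877/3338
k=11  a_k=6  p_k/q_k = 227528/22419
→ (227528, 22419).  Check: 227528²=51768990784, 103·22419²=51768990783, difference 1.
(x_2, y_2) = (227528·227528 + 103·22419·22419, 227528·22419 + 22419·227528) = (103537981567, 10201900464)
(x_3, y_3) = (227528·103537981567 + 103·22419·10201900464, 227528·10201900464 + 22419·103537981567) = (47115579739725224, 4642436017523565)
(x_4, y_4) = (227528·47115579739725224 + 103·22419·4642436017523565, 227528·4642436017523565 + 22419·47115579739725224) = (21440227253936863550977, 2112568364380001494176)

227528 22419
103537981567 10201900464
47115579739725224 4642436017523565
21440227253936863550977 2112568364380001494176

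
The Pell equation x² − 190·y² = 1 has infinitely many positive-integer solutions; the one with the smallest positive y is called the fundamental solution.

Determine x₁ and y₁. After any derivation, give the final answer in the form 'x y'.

52021 3774

√190 = [13; 1,3,1,1,1,…,3,1,26, …], period ℓ=14 (even) → k=13
k=0  a_k=13  p_k/q_k = 13/1
…
k=2  a_k=3  p_k/q_k = 55/4
…
k=4  a_k=1  p_k/q_k = 124/9
…
k=7  a_k=2  p_k/q_k = 1213/88
k=8  a_k=2  p_k/q_k = 2936/213
k=9  a_k=1  p_k/q_k = 4149/301
k=10  a_k=1  p_k/q_k = 7085/514
k=11  a_k=1  p_k/q_k = 11234/815
k=12  a_k=3  p_k/q_k = 40787/2959
k=13  a_k=1  p_k/q_k = 52021/3774
(x₁, y₁) = (52021, 3774);  52021² − 190·3774² = 1 ✓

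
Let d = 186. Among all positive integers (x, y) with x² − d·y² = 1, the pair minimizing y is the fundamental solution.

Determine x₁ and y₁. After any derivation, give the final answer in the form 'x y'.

√186 = [13; 1,1,1,3,4,3,1,1,1,26, …], period ℓ=10 (even) → k=9
step 0: (13, 1)  from 13·(1,0) + (0,1)
step 1: (14, 1)  from 1·(13,1) + (1,0)
step 2: (27, 2)  from 1·(14,1) + (13,1)
step 3: (41, 3)  from 1·(27,2) + (14,1)
step 4: (150, 11)  from 3·(41,3) + (27,2)
step 5: (641, 47)  from 4·(150,11) + (41,3)
step 6: (2073, 152)  from 3·(641,47) + (150,11)
…
step 8: (4787, 351)  from 1·(2714,199) + (2073,152)
step 9: (7501, 550)  from 1·(4787,351) + (2714,199)
(x₁, y₁) = (7501, 550);  7501² − 186·550² = 1 ✓

7501 550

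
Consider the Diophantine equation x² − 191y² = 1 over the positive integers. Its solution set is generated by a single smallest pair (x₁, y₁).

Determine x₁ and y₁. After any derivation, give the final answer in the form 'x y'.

8994000 650783

√191 = [13; 1,4,1,1,3,…,4,1,26, …], period ℓ=16 (even) → k=15
k=0  a_k=13  p_k/q_k = 13/1
k=1  a_k=1  p_k/q_k = 14/1
k=2  a_k=4  p_k/q_k = 69/5
…
k=6  a_k=2  p_k/q_k = 1230/89
…
k=8  a_k=13  p_k/q_k = 40217/2910
…
k=11  a_k=3  p_k/q_k = 704682/50989
…
k=13  a_k=1  p_k/q_k = 1616447/116962
k=14  a_k=4  p_k/q_k = 7377553/533821
k=15  a_k=1  p_k/q_k = 8994000/650783
(x₁, y₁) = (8994000, 650783);  8994000² − 191·650783² = 1 ✓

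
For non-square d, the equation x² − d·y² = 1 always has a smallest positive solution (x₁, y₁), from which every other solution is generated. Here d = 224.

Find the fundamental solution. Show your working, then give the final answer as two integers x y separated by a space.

15 1

√224 → a₀=14, period (1,28); ℓ=2 even so k=1
k=0  a_k=14  p_k/q_k = 14/1
k=1  a_k=1  p_k/q_k = 15/1
fundamental: x₁=15, y₁=1  (since 225 − 224·1 = 1)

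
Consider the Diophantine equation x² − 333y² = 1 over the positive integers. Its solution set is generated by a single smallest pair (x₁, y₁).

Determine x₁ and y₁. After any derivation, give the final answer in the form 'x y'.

73 4

√333 = [18; 4,36, …], period ℓ=2 (even) → k=1
k=0  a_k=18  p_k/q_k = 18/1
k=1  a_k=4  p_k/q_k = 73/4
→ (73, 4).  Check: 73²=5329, 333·4²=5328, difference 1.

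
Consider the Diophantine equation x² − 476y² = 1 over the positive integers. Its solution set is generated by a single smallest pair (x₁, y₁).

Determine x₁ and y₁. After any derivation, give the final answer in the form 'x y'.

√476 = [21; 1,4,2,10,2,4,1,42, …], period ℓ=8 (even) → k=7
step 0: (21, 1)  from 21·(1,0) + (0,1)
step 1: (22, 1)  from 1·(21,1) + (1,0)
step 2: (109, 5)  from 4·(22,1) + (21,1)
…
step 6: (23541, 1079)  from 4·(5258,241) + (2509,115)
step 7: (28799, 1320)  from 1·(23541,1079) + (5258,241)
fundamental: x₁=28799, y₁=1320  (since 829382401 − 476·1742400 = 1)

28799 1320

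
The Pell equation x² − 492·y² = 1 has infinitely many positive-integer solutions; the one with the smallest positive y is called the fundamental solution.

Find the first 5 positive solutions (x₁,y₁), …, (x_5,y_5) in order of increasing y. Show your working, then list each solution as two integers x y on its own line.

29767 1342
1772148577 79894628
105503093353351 4756446782010
6281021157926249857 283170302640288712
373934313510478265633287 16858260792630501398198

[22; 5,1,1,10,1,1,5,44] for √492; ℓ=8 ⇒ convergent index 7
i=0: a=22 ⇒ p=22, q=1
…
i=6: a=1 ⇒ p=5390, q=243
i=7: a=5 ⇒ p=29767, q=1342
fundamental: x₁=29767, y₁=1342  (since 886074289 − 492·1800964 = 1)
(x_2, y_2) = (29767·29767 + 492·1342·1342, 29767·1342 + 1342·29767) = (1772148577, 79894628)
(x_3, y_3) = (29767·1772148577 + 492·1342·79894628, 29767·79894628 + 1342·1772148577) = (105503093353351, 4756446782010)
(x_4, y_4) = (29767·105503093353351 + 492·1342·4756446782010, 29767·4756446782010 + 1342·105503093353351) = (6281021157926249857, 283170302640288712)
(x_5, y_5) = (29767·6281021157926249857 + 492·1342·283170302640288712, 29767·283170302640288712 + 1342·6281021157926249857) = (373934313510478265633287, 16858260792630501398198)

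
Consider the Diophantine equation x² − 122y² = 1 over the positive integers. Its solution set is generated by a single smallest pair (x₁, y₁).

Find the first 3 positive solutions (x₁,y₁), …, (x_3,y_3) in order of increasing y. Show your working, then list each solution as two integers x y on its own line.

243 22
118097 10692
57394899 5196290

[11; 22] for √122; ℓ=1 ⇒ convergent index 1
a_0=11:  p_0=11·1+0=11,  q_0=11·0+1=1
a_1=22:  p_1=22·11+1=243,  q_1=22·1+0=22
fundamental: x₁=243, y₁=22  (since 59049 − 122·484 = 1)
(243+22√122)^2 = 118097 + 10692√122
(243+22√122)^3 = 57394899 + 5196290√122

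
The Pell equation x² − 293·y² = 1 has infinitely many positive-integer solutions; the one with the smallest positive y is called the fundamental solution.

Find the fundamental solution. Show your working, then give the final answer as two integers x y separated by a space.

12320649 719780

[17; 8,1,1,8,34] for √293; ℓ=5 ⇒ convergent index 9
step 0: (17, 1)  from 17·(1,0) + (0,1)
step 1: (137, 8)  from 8·(17,1) + (1,0)
step 2: (154, 9)  from 1·(137,8) + (17,1)
step 3: (291, 17)  from 1·(154,9) + (137,8)
step 4: (2482, 145)  from 8·(291,17) + (154,9)
step 5: (84679, 4947)  from 34·(2482,145) + (291,17)
…
step 7: (764593, 44668)  from 1·(679914,39721) + (84679,4947)
step 8: (1444507, 84389)  from 1·(764593,44668) + (679914,39721)
step 9: (12320649, 719780)  from 8·(1444507,84389) + (764593,44668)
(x₁, y₁) = (12320649, 719780);  12320649² − 293·719780² = 1 ✓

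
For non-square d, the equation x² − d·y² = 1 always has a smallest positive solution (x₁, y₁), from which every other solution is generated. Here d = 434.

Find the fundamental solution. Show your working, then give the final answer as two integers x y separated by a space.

√434 = [20; 1,4,1,40, …], period ℓ=4 (even) → k=3
step 0: (20, 1)  from 20·(1,0) + (0,1)
…
step 2: (104, 5)  from 4·(21,1) + (20,1)
step 3: (125, 6)  from 1·(104,5) + (21,1)
fundamental: x₁=125, y₁=6  (since 15625 − 434·36 = 1)

125 6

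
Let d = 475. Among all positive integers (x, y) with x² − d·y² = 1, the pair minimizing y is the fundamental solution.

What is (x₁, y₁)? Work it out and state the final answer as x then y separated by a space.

57799 2652

[21; 1,3,1,6,2,6,1,3,1,42] for √475; ℓ=10 ⇒ convergent index 9
step 0: (21, 1)  from 21·(1,0) + (0,1)
…
step 2: (87, 4)  from 3·(22,1) + (21,1)
step 3: (109, 5)  from 1·(87,4) + (22,1)
…
step 5: (1591, 73)  from 2·(741,34) + (109,5)
…
step 8: (45921, 2107)  from 3·(11878,545) + (10287,472)
step 9: (57799, 2652)  from 1·(45921,2107) + (11878,545)
fundamental: x₁=57799, y₁=2652  (since 3340724401 − 475·7033104 = 1)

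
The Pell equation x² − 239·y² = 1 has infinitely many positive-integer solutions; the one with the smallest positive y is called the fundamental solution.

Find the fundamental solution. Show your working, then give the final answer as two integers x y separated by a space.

d=239: √d = [15; 2,5,1,2,4,15,4,2,1,5,2,30] (ℓ=12, even), read p_11/q_11
a_0=15:  p_0=15·1+0=15,  q_0=15·0+1=1
…
a_4=2:  p_4=2·201+170=572,  q_4=2·13+11=37
…
a_8=2:  p_8=2·154117+37907=346141,  q_8=2·9969+2452=22390
a_9=1:  p_9=1·346141+154117=500258,  q_9=1·22390+9969=32359
a_10=5:  p_10=5·500258+346141=2847431,  q_10=5·32359+22390=184185
a_11=2:  p_11=2·2847431+500258=6195120,  q_11=2·184185+32359=400729
→ (6195120, 400729).  Check: 6195120²=38379511814400, 239·400729²=38379511814399, difference 1.

6195120 400729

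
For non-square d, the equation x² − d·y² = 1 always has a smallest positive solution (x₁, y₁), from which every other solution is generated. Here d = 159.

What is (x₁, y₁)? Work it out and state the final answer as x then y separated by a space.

√159 → a₀=12, period (1,1,1,1,3,1,1,1,1,24); ℓ=10 even so k=9
i=0: a=12 ⇒ p=12, q=1
…
i=2: a=1 ⇒ p=25, q=2
i=3: a=1 ⇒ p=38, q=3
i=4: a=1 ⇒ p=63, q=5
…
i=8: a=1 ⇒ p=807, q=64
i=9: a=1 ⇒ p=1324, q=105
(x₁, y₁) = (1324, 105);  1324² − 159·105² = 1 ✓

1324 105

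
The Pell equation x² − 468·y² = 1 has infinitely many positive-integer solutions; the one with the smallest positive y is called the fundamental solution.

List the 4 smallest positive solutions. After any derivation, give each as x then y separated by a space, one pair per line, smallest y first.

d=468: √d = [21; 1,1,1,2,1,1,1,42] (ℓ=8, even), read p_7/q_7
i=0: a=21 ⇒ p=21, q=1
i=1: a=1 ⇒ p=22, q=1
…
i=6: a=1 ⇒ p=411, q=19
i=7: a=1 ⇒ p=649, q=30
fundamental: x₁=649, y₁=30  (since 421201 − 468·900 = 1)
(x_2, y_2) = (649·649 + 468·30·30, 649·30 + 30·649) = (842401, 38940)
(x_3, y_3) = (649·842401 + 468·30·38940, 649·38940 + 30·842401) = (1093435849, 50544090)
(x_4, y_4) = (649·1093435849 + 468·30·50544090, 649·50544090 + 30·1093435849) = (1419278889601, 65606189880)

649 30
842401 38940
1093435849 50544090
1419278889601 65606189880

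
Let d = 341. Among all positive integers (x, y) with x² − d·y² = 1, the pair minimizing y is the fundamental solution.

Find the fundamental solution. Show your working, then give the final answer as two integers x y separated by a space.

10626551 575460

[18; 2,6,1,8,2,…,6,2,36] for √341; ℓ=14 ⇒ convergent index 13
k=0  a_k=18  p_k/q_k = 18/1
…
k=3  a_k=1  p_k/q_k = 277/15
…
k=8  a_k=1  p_k/q_k = 28124/1523
k=9  a_k=2  p_k/q_k = 76727/4155
k=10  a_k=8  p_k/q_k = 641940/34763
…
k=12  a_k=6  p_k/q_k = 4953942/268271
k=13  a_k=2  p_k/q_k = 10626551/575460
fundamental: x₁=10626551, y₁=575460  (since 112923586155601 − 341·331154211600 = 1)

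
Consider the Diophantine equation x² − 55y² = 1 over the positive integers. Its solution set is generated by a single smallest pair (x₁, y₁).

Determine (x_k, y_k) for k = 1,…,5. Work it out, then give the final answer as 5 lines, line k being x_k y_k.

√55 = [7; 2,2,2,14, …], period ℓ=4 (even) → k=3
a_0=7:  p_0=7·1+0=7,  q_0=7·0+1=1
…
a_2=2:  p_2=2·15+7=37,  q_2=2·2+1=5
a_3=2:  p_3=2·37+15=89,  q_3=2·5+2=12
→ (89, 12).  Check: 89²=7921, 55·12²=7920, difference 1.
(89+12√55)^2 = 15841 + 2136√55
(89+12√55)^3 = 2819609 + 380196√55
(89+12√55)^4 = 501874561 + 67672752√55
(89+12√55)^5 = 89330852249 + 12045369660√55

89 12
15841 2136
2819609 380196
501874561 67672752
89330852249 12045369660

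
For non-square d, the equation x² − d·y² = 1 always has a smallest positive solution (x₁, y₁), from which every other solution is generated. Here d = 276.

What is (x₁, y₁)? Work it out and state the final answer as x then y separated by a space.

√276 = [16; 1,1,1,1,2,2,2,1,1,1,1,32, …], period ℓ=12 (even) → k=11
step 0: (16, 1)  from 16·(1,0) + (0,1)
…
step 2: (33, 2)  from 1·(17,1) + (16,1)
…
step 5: (216, 13)  from 2·(83,5) + (50,3)
…
step 7: (1246, 75)  from 2·(515,31) + (216,13)
…
step 9: (3007, 181)  from 1·(1761,106) + (1246,75)
step 10: (4768, 287)  from 1·(3007,181) + (1761,106)
step 11: (7775, 468)  from 1·(4768,287) + (3007,181)
fundamental: x₁=7775, y₁=468  (since 60450625 − 276·219024 = 1)

7775 468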